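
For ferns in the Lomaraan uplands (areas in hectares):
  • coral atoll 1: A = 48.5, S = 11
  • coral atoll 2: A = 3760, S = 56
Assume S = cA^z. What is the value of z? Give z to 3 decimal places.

0.374

Taking logs: ln S = ln c + z ln A, so z = (ln S₂ − ln S₁)/(ln A₂ − ln A₁).
z = ln(56/11) / ln(3760/48.5) = ln(5.091) / ln(77.53) = 1.6275 / 4.3506 = 0.3741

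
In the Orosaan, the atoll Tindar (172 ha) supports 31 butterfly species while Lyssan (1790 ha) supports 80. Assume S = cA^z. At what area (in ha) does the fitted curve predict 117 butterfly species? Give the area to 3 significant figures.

4580 ha

z = ln(80/31) / ln(1790/172) = 0.9480 / 2.3425 = 0.4047
c = 31 / 172^0.4047 = 31 / 8.031 = 3.86
A = (117/3.86)^(1/0.4047) ⇒ ln A = ln(30.31)/0.4047 = 8.4293
A = e^8.4293 ≈ 4579 ha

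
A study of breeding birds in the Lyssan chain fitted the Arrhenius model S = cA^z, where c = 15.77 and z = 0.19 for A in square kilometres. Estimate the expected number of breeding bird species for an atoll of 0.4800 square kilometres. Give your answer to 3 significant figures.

13.7

S = 15.77 × 0.48^0.19 = 15.77 × 0.8698 ≈ 13.72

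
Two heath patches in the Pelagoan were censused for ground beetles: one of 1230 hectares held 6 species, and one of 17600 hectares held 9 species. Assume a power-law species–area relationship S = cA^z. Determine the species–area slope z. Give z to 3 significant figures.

Taking logs: ln S = ln c + z ln A, so z = (ln S₂ − ln S₁)/(ln A₂ − ln A₁).
z = ln(9/6) / ln(17600/1230) = ln(1.5) / ln(14.31) = 0.4055 / 2.6609 = 0.1524

0.152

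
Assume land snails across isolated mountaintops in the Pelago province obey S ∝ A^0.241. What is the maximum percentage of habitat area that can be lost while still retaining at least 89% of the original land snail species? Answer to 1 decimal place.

38.3%

Need (A_new/A_old)^0.241 = 0.89, so A_new/A_old = 0.89^(1/0.241) = 0.89^4.149
ln(A_new/A_old) = ln 0.89 / 0.241 = -0.1165 / 0.241 = -0.4835
A_new/A_old = e^-0.4835 ≈ 0.6166
Fraction that can be lost = 1 − 0.6166 = 0.3834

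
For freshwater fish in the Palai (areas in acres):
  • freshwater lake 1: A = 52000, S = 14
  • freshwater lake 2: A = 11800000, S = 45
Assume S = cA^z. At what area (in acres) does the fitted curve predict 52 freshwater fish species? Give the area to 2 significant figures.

23000000 acres

z = ln(45/14) / ln(11800000/52000) = 1.1676 / 5.4246 = 0.2152
c = 14 / 52000^0.2152 = 14 / 10.35 = 1.352
A = (52/1.352)^(1/0.2152) ⇒ ln A = ln(38.46)/0.2152 = 16.9553
A = e^16.9553 ≈ 23099563 acres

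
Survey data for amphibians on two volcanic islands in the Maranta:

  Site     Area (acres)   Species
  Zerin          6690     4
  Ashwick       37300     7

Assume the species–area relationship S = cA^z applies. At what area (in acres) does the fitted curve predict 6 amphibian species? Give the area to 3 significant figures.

z = ln(7/4) / ln(37300/6690) = 0.5596 / 1.7184 = 0.3257
c = 4 / 6690^0.3257 = 4 / 17.61 = 0.2271
A = (6/0.2271)^(1/0.3257) ⇒ ln A = ln(26.42)/0.3257 = 10.0534
A = e^10.0534 ≈ 23235 acres

23200 acres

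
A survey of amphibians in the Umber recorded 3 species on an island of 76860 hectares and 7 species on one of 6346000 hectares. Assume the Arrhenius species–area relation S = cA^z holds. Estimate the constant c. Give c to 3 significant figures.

z = ln(S₂/S₁) / ln(A₂/A₁) = ln(7/3) / ln(6346000/76860) = 0.8473 / 4.4136 = 0.1920
c = S₁ / A₁^z = 3 / 76860^0.1920 = 3 / 8.668 = 0.3461

0.346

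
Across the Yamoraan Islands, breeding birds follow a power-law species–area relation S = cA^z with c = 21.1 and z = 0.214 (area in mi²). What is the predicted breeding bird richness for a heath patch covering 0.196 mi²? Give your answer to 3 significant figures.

S = 21.1 × 0.196^0.214
ln S = ln 21.1 + 0.214 × ln 0.196 = 3.0493 + 0.214 × -1.6296 = 2.7005
S = e^2.7005 ≈ 14.89

14.9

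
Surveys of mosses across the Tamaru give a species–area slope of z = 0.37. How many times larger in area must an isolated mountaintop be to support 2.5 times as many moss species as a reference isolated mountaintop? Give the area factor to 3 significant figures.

11.9

(A₂/A₁)^0.37 = 2.5, so A₂/A₁ = 2.5^(1/0.37) = 2.5^2.703
ln(A₂/A₁) = ln 2.5 / 0.37 = 0.9163 / 0.37 = 2.4765
A₂/A₁ = e^2.4765 ≈ 11.9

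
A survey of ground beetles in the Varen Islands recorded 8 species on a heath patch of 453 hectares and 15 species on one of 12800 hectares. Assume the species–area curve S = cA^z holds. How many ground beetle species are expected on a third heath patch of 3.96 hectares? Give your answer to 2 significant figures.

3.3

z = ln(15/8) / ln(12800/453) = 0.6286 / 3.3413 = 0.1881
c = 8 / 453^0.1881 = 8 / 3.16 = 2.532
S₃ = 2.532 × 3.96^0.1881 = 2.532 × 1.296 ≈ 3.28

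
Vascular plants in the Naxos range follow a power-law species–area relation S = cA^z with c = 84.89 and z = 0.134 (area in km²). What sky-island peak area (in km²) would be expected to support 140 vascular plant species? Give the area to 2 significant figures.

42 km²

140 = 84.89 × A^0.134  ⇒  A^0.134 = 140/84.89 = 1.649
ln A = ln(1.649) / 0.134 = 0.5003 / 0.134 = 3.7335
A = e^3.7335 ≈ 41.82 km²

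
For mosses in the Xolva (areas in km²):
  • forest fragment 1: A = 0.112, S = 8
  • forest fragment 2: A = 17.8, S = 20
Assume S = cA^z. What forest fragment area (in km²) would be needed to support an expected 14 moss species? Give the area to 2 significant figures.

z = ln(20/8) / ln(17.8/0.112) = 0.9163 / 5.0685 = 0.1808
c = 8 / 0.112^0.1808 = 8 / 0.6732 = 11.88
A = (14/11.88)^(1/0.1808) ⇒ ln A = ln(1.178)/0.1808 = 0.9063
A = e^0.9063 ≈ 2.475 km²

2.5 km²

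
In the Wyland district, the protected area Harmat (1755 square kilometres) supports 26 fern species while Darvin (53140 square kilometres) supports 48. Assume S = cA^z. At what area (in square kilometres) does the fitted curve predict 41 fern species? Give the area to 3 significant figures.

22100 square kilometres

z = ln(48/26) / ln(53140/1755) = 0.6131 / 3.4105 = 0.1798
c = 26 / 1755^0.1798 = 26 / 3.83 = 6.788
A = (41/6.788)^(1/0.1798) ⇒ ln A = ln(6.04)/0.1798 = 10.0039
A = e^10.0039 ≈ 22112 square kilometres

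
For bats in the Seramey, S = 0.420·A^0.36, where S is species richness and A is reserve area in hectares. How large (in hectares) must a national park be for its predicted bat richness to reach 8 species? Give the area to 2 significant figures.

8 = 0.42 × A^0.36  ⇒  A^0.36 = 8/0.42 = 19.05
ln A = ln(19.05) / 0.36 = 2.9469 / 0.36 = 8.1860
A = e^8.1860 ≈ 3590 hectares

3600 hectares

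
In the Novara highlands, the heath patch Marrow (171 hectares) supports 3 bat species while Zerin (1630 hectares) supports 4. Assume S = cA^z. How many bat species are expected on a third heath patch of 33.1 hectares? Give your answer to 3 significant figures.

2.43

z = ln(4/3) / ln(1630/171) = 0.2877 / 2.2547 = 0.1276
c = 3 / 171^0.1276 = 3 / 1.927 = 1.557
S₃ = 1.557 × 33.1^0.1276 = 1.557 × 1.563 ≈ 2.433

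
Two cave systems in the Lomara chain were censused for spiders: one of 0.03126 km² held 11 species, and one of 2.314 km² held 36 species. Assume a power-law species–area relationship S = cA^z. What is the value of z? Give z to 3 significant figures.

Taking logs: ln S = ln c + z ln A, so z = (ln S₂ − ln S₁)/(ln A₂ − ln A₁).
z = ln(36/11) / ln(2.314/0.03126) = ln(3.273) / ln(74.02) = 1.1856 / 4.3044 = 0.2754

0.275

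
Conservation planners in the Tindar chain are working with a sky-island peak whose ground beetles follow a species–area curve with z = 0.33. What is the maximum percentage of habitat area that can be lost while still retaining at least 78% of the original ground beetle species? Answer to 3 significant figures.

52.9%

Need (A_new/A_old)^0.33 = 0.78, so A_new/A_old = 0.78^(1/0.33) = 0.78^3.03
ln(A_new/A_old) = ln 0.78 / 0.33 = -0.2485 / 0.33 = -0.7529
A_new/A_old = e^-0.7529 ≈ 0.471
Fraction that can be lost = 1 − 0.471 = 0.529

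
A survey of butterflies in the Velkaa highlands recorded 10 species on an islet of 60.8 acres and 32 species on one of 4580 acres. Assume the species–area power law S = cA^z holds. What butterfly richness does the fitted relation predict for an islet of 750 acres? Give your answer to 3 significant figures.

19.7

z = ln(32/10) / ln(4580/60.8) = 1.1632 / 4.3219 = 0.2691
c = 10 / 60.8^0.2691 = 10 / 3.021 = 3.311
S₃ = 3.311 × 750^0.2691 = 3.311 × 5.94 ≈ 19.66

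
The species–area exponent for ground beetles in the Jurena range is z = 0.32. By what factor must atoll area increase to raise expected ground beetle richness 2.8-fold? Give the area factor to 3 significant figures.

(A₂/A₁)^0.32 = 2.8, so A₂/A₁ = 2.8^(1/0.32) = 2.8^3.125
ln(A₂/A₁) = ln 2.8 / 0.32 = 1.0296 / 0.32 = 3.2176
A₂/A₁ = e^3.2176 ≈ 24.97

25.0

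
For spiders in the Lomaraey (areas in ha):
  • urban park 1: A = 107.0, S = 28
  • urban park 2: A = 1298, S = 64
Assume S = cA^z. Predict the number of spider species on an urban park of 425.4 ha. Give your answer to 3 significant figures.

44.2

z = ln(64/28) / ln(1298/107) = 0.8267 / 2.4958 = 0.3312
c = 28 / 107^0.3312 = 28 / 4.701 = 5.956
S₃ = 5.956 × 425.4^0.3312 = 5.956 × 7.426 ≈ 44.23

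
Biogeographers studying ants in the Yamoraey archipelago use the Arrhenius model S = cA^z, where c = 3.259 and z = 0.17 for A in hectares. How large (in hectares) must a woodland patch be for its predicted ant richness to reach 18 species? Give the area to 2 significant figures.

23000 hectares

18 = 3.259 × A^0.17  ⇒  A^0.17 = 18/3.259 = 5.523
ln A = ln(5.523) / 0.17 = 1.7090 / 0.17 = 10.0527
A = e^10.0527 ≈ 23217 hectares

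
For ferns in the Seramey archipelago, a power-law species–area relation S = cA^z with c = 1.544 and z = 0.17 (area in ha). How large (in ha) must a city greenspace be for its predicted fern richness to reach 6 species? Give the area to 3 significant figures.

2940 ha

6 = 1.544 × A^0.17  ⇒  A^0.17 = 6/1.544 = 3.886
ln A = ln(3.886) / 0.17 = 1.3574 / 0.17 = 7.9846
A = e^7.9846 ≈ 2935 ha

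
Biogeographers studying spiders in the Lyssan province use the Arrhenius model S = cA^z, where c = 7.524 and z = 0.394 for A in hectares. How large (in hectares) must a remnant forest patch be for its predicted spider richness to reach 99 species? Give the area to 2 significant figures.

690 hectares

99 = 7.524 × A^0.394  ⇒  A^0.394 = 99/7.524 = 13.16
ln A = ln(13.16) / 0.394 = 2.5770 / 0.394 = 6.5407
A = e^6.5407 ≈ 692.7 hectares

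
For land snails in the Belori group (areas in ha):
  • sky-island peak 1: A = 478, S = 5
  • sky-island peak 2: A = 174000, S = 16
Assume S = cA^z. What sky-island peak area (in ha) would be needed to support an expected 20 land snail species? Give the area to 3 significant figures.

539000 ha

z = ln(16/5) / ln(174000/478) = 1.1632 / 5.8972 = 0.1972
c = 5 / 478^0.1972 = 5 / 3.377 = 1.481
A = (20/1.481)^(1/0.1972) ⇒ ln A = ln(13.51)/0.1972 = 13.1982
A = e^13.1982 ≈ 539368 ha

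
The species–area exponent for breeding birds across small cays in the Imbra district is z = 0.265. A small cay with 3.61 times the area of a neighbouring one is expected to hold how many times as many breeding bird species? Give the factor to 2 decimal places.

S₂/S₁ = (A₂/A₁)^z = 3.61^0.265
ln(S₂/S₁) = 0.265 × ln 3.61 = 0.265 × 1.2837 = 0.3402
S₂/S₁ = e^0.3402 ≈ 1.405

1.41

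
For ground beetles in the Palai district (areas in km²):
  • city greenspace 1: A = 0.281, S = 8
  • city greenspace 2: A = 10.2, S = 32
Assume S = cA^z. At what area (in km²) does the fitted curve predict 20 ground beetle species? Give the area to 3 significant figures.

3.02 km²

z = ln(32/8) / ln(10.2/0.281) = 1.3863 / 3.5918 = 0.3860
c = 8 / 0.281^0.3860 = 8 / 0.6127 = 13.06
A = (20/13.06)^(1/0.3860) ⇒ ln A = ln(1.532)/0.3860 = 1.1046
A = e^1.1046 ≈ 3.018 km²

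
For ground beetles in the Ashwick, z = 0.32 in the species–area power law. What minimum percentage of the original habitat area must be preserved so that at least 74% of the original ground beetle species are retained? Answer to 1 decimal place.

39.0%

Need (A_new/A_old)^0.32 = 0.74, so A_new/A_old = 0.74^(1/0.32) = 0.74^3.125
ln(A_new/A_old) = ln 0.74 / 0.32 = -0.3011 / 0.32 = -0.9410
A_new/A_old = e^-0.9410 ≈ 0.3903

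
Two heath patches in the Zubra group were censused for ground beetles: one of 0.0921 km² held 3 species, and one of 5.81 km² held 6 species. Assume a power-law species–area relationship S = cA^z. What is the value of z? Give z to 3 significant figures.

Taking logs: ln S = ln c + z ln A, so z = (ln S₂ − ln S₁)/(ln A₂ − ln A₁).
z = ln(6/3) / ln(5.81/0.0921) = ln(2) / ln(63.08) = 0.6931 / 4.1445 = 0.1672

0.167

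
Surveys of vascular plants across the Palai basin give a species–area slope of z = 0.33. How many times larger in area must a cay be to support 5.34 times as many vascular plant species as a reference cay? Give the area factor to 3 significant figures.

160

(A₂/A₁)^0.33 = 5.34, so A₂/A₁ = 5.34^(1/0.33) = 5.34^3.03
ln(A₂/A₁) = ln 5.34 / 0.33 = 1.6752 / 0.33 = 5.0764
A₂/A₁ = e^5.0764 ≈ 160.2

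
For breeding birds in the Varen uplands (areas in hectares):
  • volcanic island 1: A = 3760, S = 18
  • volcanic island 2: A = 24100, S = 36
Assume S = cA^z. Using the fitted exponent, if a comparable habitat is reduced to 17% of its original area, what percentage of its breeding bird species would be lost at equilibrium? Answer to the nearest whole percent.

z = ln(36/18) / ln(24100/3760) = 0.6931 / 1.8578 = 0.3731
S_new/S_old = (A_new/A_old)^z = 0.17^0.3731 = exp(0.3731 × -1.7720) = 0.5163
Fraction lost = 1 − 0.5163 = 0.4837

48%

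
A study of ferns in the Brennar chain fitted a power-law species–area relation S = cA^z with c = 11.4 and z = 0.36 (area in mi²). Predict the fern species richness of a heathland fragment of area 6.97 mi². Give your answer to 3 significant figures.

S = 11.4 × 6.97^0.36
ln S = ln 11.4 + 0.36 × ln 6.97 = 2.4336 + 0.36 × 1.9416 = 3.1326
S = e^3.1326 ≈ 22.93

22.9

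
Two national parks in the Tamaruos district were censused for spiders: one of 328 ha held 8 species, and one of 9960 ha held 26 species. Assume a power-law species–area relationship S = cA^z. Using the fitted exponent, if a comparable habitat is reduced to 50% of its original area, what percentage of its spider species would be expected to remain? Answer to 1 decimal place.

78.7%

z = ln(26/8) / ln(9960/328) = 1.1787 / 3.4133 = 0.3453
S_new/S_old = (A_new/A_old)^z = 0.5^0.3453 = exp(0.3453 × -0.6931) = 0.7871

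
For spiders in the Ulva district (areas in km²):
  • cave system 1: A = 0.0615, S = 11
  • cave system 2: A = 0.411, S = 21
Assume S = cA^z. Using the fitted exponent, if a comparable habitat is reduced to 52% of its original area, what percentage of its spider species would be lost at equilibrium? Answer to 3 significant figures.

20.0%

z = ln(21/11) / ln(0.411/0.0615) = 0.6466 / 1.8996 = 0.3404
S_new/S_old = (A_new/A_old)^z = 0.52^0.3404 = exp(0.3404 × -0.6539) = 0.8004
Fraction lost = 1 − 0.8004 = 0.1996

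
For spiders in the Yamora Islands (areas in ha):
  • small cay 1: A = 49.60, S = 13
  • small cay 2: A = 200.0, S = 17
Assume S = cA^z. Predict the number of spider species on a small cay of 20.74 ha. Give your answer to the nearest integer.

z = ln(17/13) / ln(200/49.6) = 0.2683 / 1.3943 = 0.1924
c = 13 / 49.6^0.1924 = 13 / 2.119 = 6.134
S₃ = 6.134 × 20.74^0.1924 = 6.134 × 1.792 ≈ 10.99

11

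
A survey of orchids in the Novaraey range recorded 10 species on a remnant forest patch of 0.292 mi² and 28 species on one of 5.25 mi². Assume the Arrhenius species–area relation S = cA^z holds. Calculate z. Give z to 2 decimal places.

Taking logs: ln S = ln c + z ln A, so z = (ln S₂ − ln S₁)/(ln A₂ − ln A₁).
z = ln(28/10) / ln(5.25/0.292) = ln(2.8) / ln(17.98) = 1.0296 / 2.8892 = 0.3564

0.36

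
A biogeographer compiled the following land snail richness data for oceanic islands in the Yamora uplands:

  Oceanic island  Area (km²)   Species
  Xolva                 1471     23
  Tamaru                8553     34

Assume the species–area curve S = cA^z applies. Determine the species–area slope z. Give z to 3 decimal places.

Taking logs: ln S = ln c + z ln A, so z = (ln S₂ − ln S₁)/(ln A₂ − ln A₁).
z = ln(34/23) / ln(8553/1471) = ln(1.478) / ln(5.814) = 0.3909 / 1.7603 = 0.2220

0.222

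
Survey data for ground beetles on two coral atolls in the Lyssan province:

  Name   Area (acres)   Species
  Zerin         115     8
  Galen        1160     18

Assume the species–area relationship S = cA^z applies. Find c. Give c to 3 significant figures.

1.51

z = ln(S₂/S₁) / ln(A₂/A₁) = ln(18/8) / ln(1160/115) = 0.8109 / 2.3112 = 0.3509
c = S₁ / A₁^z = 8 / 115^0.3509 = 8 / 5.285 = 1.514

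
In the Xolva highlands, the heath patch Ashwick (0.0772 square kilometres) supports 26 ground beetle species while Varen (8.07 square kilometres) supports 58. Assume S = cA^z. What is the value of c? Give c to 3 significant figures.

40.5

z = ln(S₂/S₁) / ln(A₂/A₁) = ln(58/26) / ln(8.07/0.0772) = 0.8023 / 4.6495 = 0.1726
c = S₁ / A₁^z = 26 / 0.0772^0.1726 = 26 / 0.6427 = 40.45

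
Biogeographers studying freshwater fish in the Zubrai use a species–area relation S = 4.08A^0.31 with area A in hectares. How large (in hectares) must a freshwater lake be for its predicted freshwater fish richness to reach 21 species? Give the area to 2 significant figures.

21 = 4.08 × A^0.31  ⇒  A^0.31 = 21/4.08 = 5.147
ln A = ln(5.147) / 0.31 = 1.6384 / 0.31 = 5.2852
A = e^5.2852 ≈ 197.4 hectares

200 hectares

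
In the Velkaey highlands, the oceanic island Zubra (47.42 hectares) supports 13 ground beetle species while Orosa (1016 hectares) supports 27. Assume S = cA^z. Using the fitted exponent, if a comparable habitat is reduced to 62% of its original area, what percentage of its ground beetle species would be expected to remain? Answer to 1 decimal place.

89.2%

z = ln(27/13) / ln(1016/47.42) = 0.7309 / 3.0646 = 0.2385
S_new/S_old = (A_new/A_old)^z = 0.62^0.2385 = exp(0.2385 × -0.4780) = 0.8922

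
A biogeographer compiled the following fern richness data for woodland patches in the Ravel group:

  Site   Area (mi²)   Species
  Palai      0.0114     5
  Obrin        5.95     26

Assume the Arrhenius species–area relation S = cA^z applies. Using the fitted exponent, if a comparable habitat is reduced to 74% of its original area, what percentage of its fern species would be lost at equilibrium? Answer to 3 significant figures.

z = ln(26/5) / ln(5.95/0.0114) = 1.6487 / 6.2575 = 0.2635
S_new/S_old = (A_new/A_old)^z = 0.74^0.2635 = exp(0.2635 × -0.3011) = 0.9237
Fraction lost = 1 − 0.9237 = 0.07627

7.63%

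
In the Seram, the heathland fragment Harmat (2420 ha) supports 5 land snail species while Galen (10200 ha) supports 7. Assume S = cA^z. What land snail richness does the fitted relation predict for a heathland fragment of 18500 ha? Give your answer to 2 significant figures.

8.0

z = ln(7/5) / ln(10200/2420) = 0.3365 / 1.4386 = 0.2339
c = 5 / 2420^0.2339 = 5 / 6.186 = 0.8082
S₃ = 0.8082 × 18500^0.2339 = 0.8082 × 9.955 ≈ 8.046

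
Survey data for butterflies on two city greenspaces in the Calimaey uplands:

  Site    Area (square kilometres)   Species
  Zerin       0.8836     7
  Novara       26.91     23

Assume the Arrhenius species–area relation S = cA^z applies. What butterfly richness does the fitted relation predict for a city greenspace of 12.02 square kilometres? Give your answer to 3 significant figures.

17.4

z = ln(23/7) / ln(26.91/0.8836) = 1.1896 / 3.4162 = 0.3482
c = 7 / 0.8836^0.3482 = 7 / 0.9578 = 7.308
S₃ = 7.308 × 12.02^0.3482 = 7.308 × 2.377 ≈ 17.37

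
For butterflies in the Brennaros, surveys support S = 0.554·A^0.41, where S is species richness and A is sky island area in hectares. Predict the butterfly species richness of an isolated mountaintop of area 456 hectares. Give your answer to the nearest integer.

S = 0.554 × 456^0.41 = 0.554 × 12.31 ≈ 6.818

7 species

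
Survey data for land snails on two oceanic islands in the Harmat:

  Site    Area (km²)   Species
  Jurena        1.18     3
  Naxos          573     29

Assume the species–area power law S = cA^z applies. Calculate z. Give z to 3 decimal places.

0.367

Taking logs: ln S = ln c + z ln A, so z = (ln S₂ − ln S₁)/(ln A₂ − ln A₁).
z = ln(29/3) / ln(573/1.18) = ln(9.667) / ln(485.6) = 2.2687 / 6.1854 = 0.3668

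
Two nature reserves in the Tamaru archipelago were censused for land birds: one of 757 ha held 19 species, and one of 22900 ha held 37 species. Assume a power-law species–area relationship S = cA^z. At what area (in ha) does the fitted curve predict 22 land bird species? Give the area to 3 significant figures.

z = ln(37/19) / ln(22900/757) = 0.6665 / 3.4095 = 0.1955
c = 19 / 757^0.1955 = 19 / 3.654 = 5.199
A = (22/5.199)^(1/0.1955) ⇒ ln A = ln(4.231)/0.1955 = 7.3793
A = e^7.3793 ≈ 1603 ha

1600 ha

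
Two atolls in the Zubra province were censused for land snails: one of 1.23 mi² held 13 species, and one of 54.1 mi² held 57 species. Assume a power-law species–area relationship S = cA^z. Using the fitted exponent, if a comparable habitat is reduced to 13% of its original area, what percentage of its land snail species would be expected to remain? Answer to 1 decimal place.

45.1%

z = ln(57/13) / ln(54.1/1.23) = 1.4781 / 3.7838 = 0.3906
S_new/S_old = (A_new/A_old)^z = 0.13^0.3906 = exp(0.3906 × -2.0402) = 0.4507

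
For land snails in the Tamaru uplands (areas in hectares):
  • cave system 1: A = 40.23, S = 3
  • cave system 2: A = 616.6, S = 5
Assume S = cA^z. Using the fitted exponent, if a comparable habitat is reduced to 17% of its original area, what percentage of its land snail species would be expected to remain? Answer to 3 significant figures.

z = ln(5/3) / ln(616.6/40.23) = 0.5108 / 2.7296 = 0.1871
S_new/S_old = (A_new/A_old)^z = 0.17^0.1871 = exp(0.1871 × -1.7720) = 0.7178

71.8%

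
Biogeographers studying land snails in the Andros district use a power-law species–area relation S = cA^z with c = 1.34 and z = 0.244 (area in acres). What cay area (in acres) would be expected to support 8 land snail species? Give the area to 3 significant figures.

8 = 1.34 × A^0.244  ⇒  A^0.244 = 8/1.34 = 5.97
ln A = ln(5.97) / 0.244 = 1.7868 / 0.244 = 7.3228
A = e^7.3228 ≈ 1514 acres

1510 acres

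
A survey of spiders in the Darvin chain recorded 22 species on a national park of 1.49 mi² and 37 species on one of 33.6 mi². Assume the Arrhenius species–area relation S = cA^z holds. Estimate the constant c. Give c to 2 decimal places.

z = ln(S₂/S₁) / ln(A₂/A₁) = ln(37/22) / ln(33.6/1.49) = 0.5199 / 3.1157 = 0.1669
c = S₁ / A₁^z = 22 / 1.49^0.1669 = 22 / 1.069 = 20.58

20.58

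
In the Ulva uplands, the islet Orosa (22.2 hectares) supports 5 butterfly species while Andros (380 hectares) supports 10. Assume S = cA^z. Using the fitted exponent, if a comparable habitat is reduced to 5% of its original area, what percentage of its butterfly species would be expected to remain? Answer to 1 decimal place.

z = ln(10/5) / ln(380/22.2) = 0.6931 / 2.8401 = 0.2441
S_new/S_old = (A_new/A_old)^z = 0.05^0.2441 = exp(0.2441 × -2.9957) = 0.4814

48.1%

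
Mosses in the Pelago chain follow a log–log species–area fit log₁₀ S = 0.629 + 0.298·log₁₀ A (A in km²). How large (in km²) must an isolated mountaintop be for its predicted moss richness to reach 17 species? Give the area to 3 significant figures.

104 km²

17 = 4.256 × A^0.298  ⇒  A^0.298 = 17/4.256 = 3.994
ln A = ln(3.994) / 0.298 = 1.3849 / 0.298 = 4.6473
A = e^4.6473 ≈ 104.3 km²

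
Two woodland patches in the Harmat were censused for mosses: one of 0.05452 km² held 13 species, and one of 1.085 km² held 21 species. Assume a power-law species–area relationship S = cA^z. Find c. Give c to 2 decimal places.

z = ln(S₂/S₁) / ln(A₂/A₁) = ln(21/13) / ln(1.085/0.05452) = 0.4796 / 2.9908 = 0.1604
c = S₁ / A₁^z = 13 / 0.05452^0.1604 = 13 / 0.6272 = 20.73

20.73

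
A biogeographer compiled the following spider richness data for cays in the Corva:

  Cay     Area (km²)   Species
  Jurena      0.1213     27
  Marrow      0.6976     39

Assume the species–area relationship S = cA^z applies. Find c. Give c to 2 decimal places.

z = ln(S₂/S₁) / ln(A₂/A₁) = ln(39/27) / ln(0.6976/0.1213) = 0.3677 / 1.7494 = 0.2102
c = S₁ / A₁^z = 27 / 0.1213^0.2102 = 27 / 0.6418 = 42.07

42.07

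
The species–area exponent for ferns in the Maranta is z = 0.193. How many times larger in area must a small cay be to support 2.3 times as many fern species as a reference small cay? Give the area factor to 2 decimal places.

(A₂/A₁)^0.193 = 2.3, so A₂/A₁ = 2.3^(1/0.193) = 2.3^5.181
ln(A₂/A₁) = ln 2.3 / 0.193 = 0.8329 / 0.193 = 4.3156
A₂/A₁ = e^4.3156 ≈ 74.86

74.86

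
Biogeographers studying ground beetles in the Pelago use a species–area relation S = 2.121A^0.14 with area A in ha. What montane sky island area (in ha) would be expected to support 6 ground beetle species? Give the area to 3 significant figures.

1680 ha

6 = 2.121 × A^0.14  ⇒  A^0.14 = 6/2.121 = 2.829
ln A = ln(2.829) / 0.14 = 1.0399 / 0.14 = 7.4277
A = e^7.4277 ≈ 1682 ha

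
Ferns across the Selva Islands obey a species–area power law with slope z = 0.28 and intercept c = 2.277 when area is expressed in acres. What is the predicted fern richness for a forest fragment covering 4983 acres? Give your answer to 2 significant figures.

S = 2.277 × 4983^0.28
ln S = ln 2.277 + 0.28 × ln 4983 = 0.8229 + 0.28 × 8.5138 = 3.2067
S = e^3.2067 ≈ 24.7

25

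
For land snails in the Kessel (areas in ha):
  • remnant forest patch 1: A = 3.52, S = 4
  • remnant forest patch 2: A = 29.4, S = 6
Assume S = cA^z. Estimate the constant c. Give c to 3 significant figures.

z = ln(S₂/S₁) / ln(A₂/A₁) = ln(6/4) / ln(29.4/3.52) = 0.4055 / 2.1225 = 0.1910
c = S₁ / A₁^z = 4 / 3.52^0.1910 = 4 / 1.272 = 3.145

3.15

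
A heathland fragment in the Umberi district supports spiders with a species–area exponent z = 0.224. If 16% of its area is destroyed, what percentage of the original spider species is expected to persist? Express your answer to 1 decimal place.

96.2%

S_new/S_old = (A_new/A_old)^z = 0.84^0.224
= exp(0.224 × ln 0.84) = exp(0.224 × -0.1744) = exp(-0.0391) ≈ 0.9617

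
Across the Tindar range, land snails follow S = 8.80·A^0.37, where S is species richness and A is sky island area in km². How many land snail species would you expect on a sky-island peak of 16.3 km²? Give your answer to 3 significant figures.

24.7

S = 8.8 × 16.3^0.37 = 8.8 × 2.809 ≈ 24.72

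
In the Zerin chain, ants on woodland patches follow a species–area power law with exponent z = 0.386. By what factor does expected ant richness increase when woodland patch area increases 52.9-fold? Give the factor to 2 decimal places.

4.63

S₂/S₁ = (A₂/A₁)^z = 52.9^0.386
ln(S₂/S₁) = 0.386 × ln 52.9 = 0.386 × 3.9684 = 1.5318
S₂/S₁ = e^1.5318 ≈ 4.627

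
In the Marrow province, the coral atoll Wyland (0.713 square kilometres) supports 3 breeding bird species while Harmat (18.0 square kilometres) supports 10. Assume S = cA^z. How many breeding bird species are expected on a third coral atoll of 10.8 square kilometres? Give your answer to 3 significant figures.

8.27

z = ln(10/3) / ln(18/0.713) = 1.2040 / 3.2286 = 0.3729
c = 3 / 0.713^0.3729 = 3 / 0.8815 = 3.403
S₃ = 3.403 × 10.8^0.3729 = 3.403 × 2.429 ≈ 8.266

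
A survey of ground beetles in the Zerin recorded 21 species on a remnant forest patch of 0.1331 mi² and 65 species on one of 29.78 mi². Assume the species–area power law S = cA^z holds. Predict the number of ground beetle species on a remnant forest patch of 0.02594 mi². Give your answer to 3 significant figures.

z = ln(65/21) / ln(29.78/0.1331) = 1.1299 / 5.4105 = 0.2088
c = 21 / 0.1331^0.2088 = 21 / 0.6563 = 32
S₃ = 32 × 0.02594^0.2088 = 32 × 0.4664 ≈ 14.92

14.9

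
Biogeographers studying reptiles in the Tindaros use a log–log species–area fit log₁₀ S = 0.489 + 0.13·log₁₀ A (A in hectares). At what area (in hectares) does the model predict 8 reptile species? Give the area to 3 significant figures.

1530 hectares

8 = 3.083 × A^0.13  ⇒  A^0.13 = 8/3.083 = 2.595
ln A = ln(2.595) / 0.13 = 0.9535 / 0.13 = 7.3344
A = e^7.3344 ≈ 1532 hectares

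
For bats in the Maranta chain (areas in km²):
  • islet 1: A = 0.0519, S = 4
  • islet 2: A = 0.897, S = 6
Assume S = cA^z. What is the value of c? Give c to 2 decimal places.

6.09

z = ln(S₂/S₁) / ln(A₂/A₁) = ln(6/4) / ln(0.897/0.0519) = 0.4055 / 2.8497 = 0.1423
c = S₁ / A₁^z = 4 / 0.0519^0.1423 = 4 / 0.6564 = 6.094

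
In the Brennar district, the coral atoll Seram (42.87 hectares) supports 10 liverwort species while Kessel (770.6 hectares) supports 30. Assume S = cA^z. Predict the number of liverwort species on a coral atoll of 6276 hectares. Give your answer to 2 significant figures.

67

z = ln(30/10) / ln(770.6/42.87) = 1.0986 / 2.8890 = 0.3803
c = 10 / 42.87^0.3803 = 10 / 4.175 = 2.395
S₃ = 2.395 × 6276^0.3803 = 2.395 × 27.81 ≈ 66.6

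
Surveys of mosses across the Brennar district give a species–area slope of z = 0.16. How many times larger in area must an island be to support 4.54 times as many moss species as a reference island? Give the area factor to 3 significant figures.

(A₂/A₁)^0.16 = 4.54, so A₂/A₁ = 4.54^(1/0.16) = 4.54^6.25
ln(A₂/A₁) = ln 4.54 / 0.16 = 1.5129 / 0.16 = 9.4558
A₂/A₁ = e^9.4558 ≈ 12782

12800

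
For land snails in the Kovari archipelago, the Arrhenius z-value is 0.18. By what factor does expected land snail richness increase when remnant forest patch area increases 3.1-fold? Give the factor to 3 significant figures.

1.23

S₂/S₁ = (A₂/A₁)^z = 3.1^0.18
ln(S₂/S₁) = 0.18 × ln 3.1 = 0.18 × 1.1314 = 0.2037
S₂/S₁ = e^0.2037 ≈ 1.226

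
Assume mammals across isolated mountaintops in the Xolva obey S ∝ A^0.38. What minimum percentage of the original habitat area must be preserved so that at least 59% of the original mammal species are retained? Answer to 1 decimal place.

Need (A_new/A_old)^0.38 = 0.59, so A_new/A_old = 0.59^(1/0.38) = 0.59^2.632
ln(A_new/A_old) = ln 0.59 / 0.38 = -0.5276 / 0.38 = -1.3885
A_new/A_old = e^-1.3885 ≈ 0.2494

24.9%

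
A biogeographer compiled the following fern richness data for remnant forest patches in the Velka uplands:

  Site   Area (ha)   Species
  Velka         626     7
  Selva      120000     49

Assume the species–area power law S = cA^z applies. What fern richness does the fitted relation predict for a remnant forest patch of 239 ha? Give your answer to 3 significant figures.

z = ln(49/7) / ln(120000/626) = 1.9459 / 5.2559 = 0.3702
c = 7 / 626^0.3702 = 7 / 10.85 = 0.6452
S₃ = 0.6452 × 239^0.3702 = 0.6452 × 7.596 ≈ 4.901

4.90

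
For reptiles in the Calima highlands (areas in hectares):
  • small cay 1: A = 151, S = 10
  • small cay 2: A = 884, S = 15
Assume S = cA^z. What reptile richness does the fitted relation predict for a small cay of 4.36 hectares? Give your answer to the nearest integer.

z = ln(15/10) / ln(884/151) = 0.4055 / 1.7672 = 0.2294
c = 10 / 151^0.2294 = 10 / 3.162 = 3.163
S₃ = 3.163 × 4.36^0.2294 = 3.163 × 1.402 ≈ 4.434

4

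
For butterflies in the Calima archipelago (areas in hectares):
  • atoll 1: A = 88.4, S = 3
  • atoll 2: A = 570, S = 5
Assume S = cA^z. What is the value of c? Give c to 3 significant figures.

0.878

z = ln(S₂/S₁) / ln(A₂/A₁) = ln(5/3) / ln(570/88.4) = 0.5108 / 1.8638 = 0.2741
c = S₁ / A₁^z = 3 / 88.4^0.2741 = 3 / 3.416 = 0.8783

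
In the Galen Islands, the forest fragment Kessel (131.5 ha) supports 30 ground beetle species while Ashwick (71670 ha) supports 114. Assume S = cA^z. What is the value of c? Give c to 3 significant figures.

10.7

z = ln(S₂/S₁) / ln(A₂/A₁) = ln(114/30) / ln(71670/131.5) = 1.3350 / 6.3008 = 0.2119
c = S₁ / A₁^z = 30 / 131.5^0.2119 = 30 / 2.812 = 10.67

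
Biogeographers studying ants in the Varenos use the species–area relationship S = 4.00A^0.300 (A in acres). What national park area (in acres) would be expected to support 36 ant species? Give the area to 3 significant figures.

1520 acres

36 = 4 × A^0.3  ⇒  A^0.3 = 36/4 = 9
ln A = ln(9) / 0.3 = 2.1972 / 0.3 = 7.3241
A = e^7.3241 ≈ 1516 acres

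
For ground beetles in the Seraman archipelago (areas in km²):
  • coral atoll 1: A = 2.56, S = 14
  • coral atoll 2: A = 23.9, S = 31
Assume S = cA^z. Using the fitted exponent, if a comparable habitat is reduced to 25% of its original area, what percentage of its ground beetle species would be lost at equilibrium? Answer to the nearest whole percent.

39%

z = ln(31/14) / ln(23.9/2.56) = 0.7949 / 2.2339 = 0.3559
S_new/S_old = (A_new/A_old)^z = 0.25^0.3559 = exp(0.3559 × -1.3863) = 0.6106
Fraction lost = 1 − 0.6106 = 0.3894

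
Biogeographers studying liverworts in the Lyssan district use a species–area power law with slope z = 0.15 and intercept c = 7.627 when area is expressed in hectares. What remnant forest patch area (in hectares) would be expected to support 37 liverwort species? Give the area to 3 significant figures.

37400 hectares

37 = 7.627 × A^0.15  ⇒  A^0.15 = 37/7.627 = 4.851
ln A = ln(4.851) / 0.15 = 1.5792 / 0.15 = 10.5282
A = e^10.5282 ≈ 37353 hectares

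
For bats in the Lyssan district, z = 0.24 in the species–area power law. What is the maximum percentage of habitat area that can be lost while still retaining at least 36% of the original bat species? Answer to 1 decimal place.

98.6%

Need (A_new/A_old)^0.24 = 0.36, so A_new/A_old = 0.36^(1/0.24) = 0.36^4.167
ln(A_new/A_old) = ln 0.36 / 0.24 = -1.0217 / 0.24 = -4.2569
A_new/A_old = e^-4.2569 ≈ 0.01417
Fraction that can be lost = 1 − 0.01417 = 0.9858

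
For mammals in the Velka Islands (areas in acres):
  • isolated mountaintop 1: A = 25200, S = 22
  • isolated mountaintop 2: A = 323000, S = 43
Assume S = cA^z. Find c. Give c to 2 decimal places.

z = ln(S₂/S₁) / ln(A₂/A₁) = ln(43/22) / ln(323000/25200) = 0.6702 / 2.5508 = 0.2627
c = S₁ / A₁^z = 22 / 25200^0.2627 = 22 / 14.33 = 1.535

1.53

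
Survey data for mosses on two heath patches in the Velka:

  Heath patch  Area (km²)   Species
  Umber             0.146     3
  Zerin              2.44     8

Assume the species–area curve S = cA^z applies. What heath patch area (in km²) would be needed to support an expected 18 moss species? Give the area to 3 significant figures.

25.0 km²

z = ln(8/3) / ln(2.44/0.146) = 0.9808 / 2.8161 = 0.3483
c = 3 / 0.146^0.3483 = 3 / 0.5116 = 5.864
A = (18/5.864)^(1/0.3483) ⇒ ln A = ln(3.07)/0.3483 = 3.2203
A = e^3.2203 ≈ 25.04 km²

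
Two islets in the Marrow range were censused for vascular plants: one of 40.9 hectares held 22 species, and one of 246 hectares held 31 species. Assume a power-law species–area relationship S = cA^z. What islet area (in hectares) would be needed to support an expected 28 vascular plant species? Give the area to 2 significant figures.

140 hectares

z = ln(31/22) / ln(246/40.9) = 0.3429 / 1.7942 = 0.1911
c = 22 / 40.9^0.1911 = 22 / 2.033 = 10.82
A = (28/10.82)^(1/0.1911) ⇒ ln A = ln(2.587)/0.1911 = 4.9728
A = e^4.9728 ≈ 144.4 hectares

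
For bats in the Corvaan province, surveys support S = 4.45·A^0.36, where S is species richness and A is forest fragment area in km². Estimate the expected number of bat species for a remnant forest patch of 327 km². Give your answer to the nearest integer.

S = 4.45 × 327^0.36
ln S = ln 4.45 + 0.36 × ln 327 = 1.4929 + 0.36 × 5.7900 = 3.5773
S = e^3.5773 ≈ 35.78

36 species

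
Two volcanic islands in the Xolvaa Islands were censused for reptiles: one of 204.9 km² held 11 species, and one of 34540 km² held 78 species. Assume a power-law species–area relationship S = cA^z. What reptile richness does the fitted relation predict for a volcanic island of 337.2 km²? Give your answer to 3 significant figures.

13.3

z = ln(78/11) / ln(34540/204.9) = 1.9588 / 5.1274 = 0.3820
c = 11 / 204.9^0.3820 = 11 / 7.64 = 1.44
S₃ = 1.44 × 337.2^0.3820 = 1.44 × 9.241 ≈ 13.31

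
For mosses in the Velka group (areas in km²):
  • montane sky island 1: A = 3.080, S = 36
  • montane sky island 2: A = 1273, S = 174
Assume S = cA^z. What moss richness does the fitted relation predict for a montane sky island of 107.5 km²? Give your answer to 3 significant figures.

z = ln(174/36) / ln(1273/3.08) = 1.5755 / 6.0242 = 0.2615
c = 36 / 3.08^0.2615 = 36 / 1.342 = 26.82
S₃ = 26.82 × 107.5^0.2615 = 26.82 × 3.398 ≈ 91.16

91.2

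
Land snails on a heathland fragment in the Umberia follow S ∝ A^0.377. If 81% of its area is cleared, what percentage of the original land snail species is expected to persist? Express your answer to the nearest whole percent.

53%

S_new/S_old = (A_new/A_old)^z = 0.19^0.377
= exp(0.377 × ln 0.19) = exp(0.377 × -1.6607) = exp(-0.6261) ≈ 0.5347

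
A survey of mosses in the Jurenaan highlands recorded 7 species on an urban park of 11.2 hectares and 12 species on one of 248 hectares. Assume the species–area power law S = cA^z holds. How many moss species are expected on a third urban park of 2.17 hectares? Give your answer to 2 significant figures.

5.3

z = ln(12/7) / ln(248/11.2) = 0.5390 / 3.0975 = 0.1740
c = 7 / 11.2^0.1740 = 7 / 1.523 = 4.598
S₃ = 4.598 × 2.17^0.1740 = 4.598 × 1.144 ≈ 5.261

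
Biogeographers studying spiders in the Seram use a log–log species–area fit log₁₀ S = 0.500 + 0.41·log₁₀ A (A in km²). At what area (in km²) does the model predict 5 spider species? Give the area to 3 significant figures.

3.06 km²

5 = 3.162 × A^0.41  ⇒  A^0.41 = 5/3.162 = 1.581
ln A = ln(1.581) / 0.41 = 0.4581 / 0.41 = 1.1174
A = e^1.1174 ≈ 3.057 km²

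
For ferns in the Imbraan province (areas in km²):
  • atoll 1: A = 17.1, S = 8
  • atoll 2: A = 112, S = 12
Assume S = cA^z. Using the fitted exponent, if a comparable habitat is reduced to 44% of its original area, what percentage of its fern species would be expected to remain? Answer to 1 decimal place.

z = ln(12/8) / ln(112/17.1) = 0.4055 / 1.8794 = 0.2157
S_new/S_old = (A_new/A_old)^z = 0.44^0.2157 = exp(0.2157 × -0.8210) = 0.8377

83.8%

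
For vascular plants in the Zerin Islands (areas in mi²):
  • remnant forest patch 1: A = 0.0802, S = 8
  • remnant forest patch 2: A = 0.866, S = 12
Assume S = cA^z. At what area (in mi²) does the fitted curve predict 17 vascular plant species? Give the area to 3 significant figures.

z = ln(12/8) / ln(0.866/0.0802) = 0.4055 / 2.3794 = 0.1704
c = 8 / 0.0802^0.1704 = 8 / 0.6505 = 12.3
A = (17/12.3)^(1/0.1704) ⇒ ln A = ln(1.382)/0.1704 = 1.9001
A = e^1.9001 ≈ 6.686 mi²

6.69 mi²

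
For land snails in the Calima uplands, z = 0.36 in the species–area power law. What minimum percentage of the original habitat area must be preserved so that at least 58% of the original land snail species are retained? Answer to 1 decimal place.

22.0%

Need (A_new/A_old)^0.36 = 0.58, so A_new/A_old = 0.58^(1/0.36) = 0.58^2.778
ln(A_new/A_old) = ln 0.58 / 0.36 = -0.5447 / 0.36 = -1.5131
A_new/A_old = e^-1.5131 ≈ 0.2202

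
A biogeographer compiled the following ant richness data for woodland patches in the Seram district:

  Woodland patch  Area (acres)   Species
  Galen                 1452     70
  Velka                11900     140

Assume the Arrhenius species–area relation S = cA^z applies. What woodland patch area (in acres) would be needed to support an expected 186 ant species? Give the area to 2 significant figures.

z = ln(140/70) / ln(11900/1452) = 0.6931 / 2.1036 = 0.3295
c = 70 / 1452^0.3295 = 70 / 11.01 = 6.356
A = (186/6.356)^(1/0.3295) ⇒ ln A = ln(29.26)/0.3295 = 10.2465
A = e^10.2465 ≈ 28184 acres

28000 acres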